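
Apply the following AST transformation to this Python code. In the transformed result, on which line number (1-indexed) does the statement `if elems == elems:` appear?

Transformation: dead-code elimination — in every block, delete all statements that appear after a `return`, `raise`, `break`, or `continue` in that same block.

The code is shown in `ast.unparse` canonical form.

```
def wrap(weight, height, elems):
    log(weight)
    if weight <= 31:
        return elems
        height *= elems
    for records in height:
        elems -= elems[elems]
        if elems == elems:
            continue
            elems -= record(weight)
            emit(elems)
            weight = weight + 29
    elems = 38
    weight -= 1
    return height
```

Transformed code:
def wrap(weight, height, elems):
    log(weight)
    if weight <= 31:
        return elems
    for records in height:
        elems -= elems[elems]
        if elems == elems:
            continue
    elems = 38
    weight -= 1
    return height

7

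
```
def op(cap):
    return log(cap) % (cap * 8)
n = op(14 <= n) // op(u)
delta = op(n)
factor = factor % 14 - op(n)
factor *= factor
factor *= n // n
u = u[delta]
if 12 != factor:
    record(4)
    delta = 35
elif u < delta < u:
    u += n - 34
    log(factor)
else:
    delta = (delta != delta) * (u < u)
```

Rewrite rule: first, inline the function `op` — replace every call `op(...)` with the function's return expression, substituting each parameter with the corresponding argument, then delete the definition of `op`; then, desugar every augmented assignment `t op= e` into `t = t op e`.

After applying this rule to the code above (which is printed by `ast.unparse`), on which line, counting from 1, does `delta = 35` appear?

Transformed code:
n = log(14 <= n) % ((14 <= n) * 8) // (log(u) % (u * 8))
delta = log(n) % (n * 8)
factor = factor % 14 - log(n) % (n * 8)
factor = factor * factor
factor = factor * (n // n)
u = u[delta]
if 12 != factor:
    record(4)
    delta = 35
elif u < delta < u:
    u = u + (n - 34)
    log(factor)
else:
    delta = (delta != delta) * (u < u)

9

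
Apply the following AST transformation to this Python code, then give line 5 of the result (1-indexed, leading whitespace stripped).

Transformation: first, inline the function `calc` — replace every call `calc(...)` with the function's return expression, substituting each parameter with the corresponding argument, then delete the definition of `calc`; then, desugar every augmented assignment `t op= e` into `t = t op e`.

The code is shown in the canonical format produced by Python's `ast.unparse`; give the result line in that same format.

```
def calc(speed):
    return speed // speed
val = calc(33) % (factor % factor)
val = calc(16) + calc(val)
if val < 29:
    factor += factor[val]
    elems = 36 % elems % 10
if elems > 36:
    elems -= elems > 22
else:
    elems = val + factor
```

elems = 36 % elems % 10

Transformed code:
val = 33 // 33 % (factor % factor)
val = 16 // 16 + val // val
if val < 29:
    factor = factor + factor[val]
    elems = 36 % elems % 10
if elems > 36:
    elems = elems - (elems > 22)
else:
    elems = val + factor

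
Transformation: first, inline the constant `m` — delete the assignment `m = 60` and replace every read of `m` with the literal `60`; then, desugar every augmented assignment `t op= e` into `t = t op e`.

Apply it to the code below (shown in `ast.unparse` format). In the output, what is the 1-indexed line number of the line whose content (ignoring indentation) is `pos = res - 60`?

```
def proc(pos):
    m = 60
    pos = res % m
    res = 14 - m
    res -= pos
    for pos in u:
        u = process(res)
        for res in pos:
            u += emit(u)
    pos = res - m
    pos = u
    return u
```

Transformed code:
def proc(pos):
    pos = res % 60
    res = 14 - 60
    res = res - pos
    for pos in u:
        u = process(res)
        for res in pos:
            u = u + emit(u)
    pos = res - 60
    pos = u
    return u

9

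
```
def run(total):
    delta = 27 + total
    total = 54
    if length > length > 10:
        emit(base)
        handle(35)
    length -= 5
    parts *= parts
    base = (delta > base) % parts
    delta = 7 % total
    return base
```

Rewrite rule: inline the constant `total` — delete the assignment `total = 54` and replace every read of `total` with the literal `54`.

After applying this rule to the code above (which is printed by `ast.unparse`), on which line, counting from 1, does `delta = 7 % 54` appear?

Transformed code:
def run(total):
    delta = 27 + 54
    if length > length > 10:
        emit(base)
        handle(35)
    length -= 5
    parts *= parts
    base = (delta > base) % parts
    delta = 7 % 54
    return base

9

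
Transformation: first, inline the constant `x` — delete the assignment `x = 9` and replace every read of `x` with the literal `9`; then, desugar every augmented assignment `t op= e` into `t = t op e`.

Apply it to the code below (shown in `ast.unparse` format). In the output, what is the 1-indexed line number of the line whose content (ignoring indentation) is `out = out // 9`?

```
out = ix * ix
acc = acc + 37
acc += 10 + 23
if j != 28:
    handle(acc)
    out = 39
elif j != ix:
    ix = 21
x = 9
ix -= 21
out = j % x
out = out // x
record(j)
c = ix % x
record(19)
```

Transformed code:
out = ix * ix
acc = acc + 37
acc = acc + (10 + 23)
if j != 28:
    handle(acc)
    out = 39
elif j != ix:
    ix = 21
ix = ix - 21
out = j % 9
out = out // 9
record(j)
c = ix % 9
record(19)

11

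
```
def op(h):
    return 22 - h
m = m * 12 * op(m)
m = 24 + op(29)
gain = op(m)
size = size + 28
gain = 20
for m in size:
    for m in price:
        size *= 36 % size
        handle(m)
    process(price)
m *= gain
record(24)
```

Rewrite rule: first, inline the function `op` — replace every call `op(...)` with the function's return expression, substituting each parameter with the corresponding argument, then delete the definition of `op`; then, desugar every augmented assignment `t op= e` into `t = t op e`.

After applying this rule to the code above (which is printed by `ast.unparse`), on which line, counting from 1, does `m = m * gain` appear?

11

Transformed code:
m = m * 12 * (22 - m)
m = 24 + (22 - 29)
gain = 22 - m
size = size + 28
gain = 20
for m in size:
    for m in price:
        size = size * (36 % size)
        handle(m)
    process(price)
m = m * gain
record(24)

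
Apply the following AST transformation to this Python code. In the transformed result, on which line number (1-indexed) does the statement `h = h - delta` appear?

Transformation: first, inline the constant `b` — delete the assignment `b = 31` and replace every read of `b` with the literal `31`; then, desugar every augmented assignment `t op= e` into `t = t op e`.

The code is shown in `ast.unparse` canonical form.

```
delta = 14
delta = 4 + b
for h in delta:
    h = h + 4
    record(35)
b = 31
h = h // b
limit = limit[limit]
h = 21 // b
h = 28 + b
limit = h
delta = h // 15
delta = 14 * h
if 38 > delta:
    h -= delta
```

Transformed code:
delta = 14
delta = 4 + 31
for h in delta:
    h = h + 4
    record(35)
h = h // 31
limit = limit[limit]
h = 21 // 31
h = 28 + 31
limit = h
delta = h // 15
delta = 14 * h
if 38 > delta:
    h = h - delta

14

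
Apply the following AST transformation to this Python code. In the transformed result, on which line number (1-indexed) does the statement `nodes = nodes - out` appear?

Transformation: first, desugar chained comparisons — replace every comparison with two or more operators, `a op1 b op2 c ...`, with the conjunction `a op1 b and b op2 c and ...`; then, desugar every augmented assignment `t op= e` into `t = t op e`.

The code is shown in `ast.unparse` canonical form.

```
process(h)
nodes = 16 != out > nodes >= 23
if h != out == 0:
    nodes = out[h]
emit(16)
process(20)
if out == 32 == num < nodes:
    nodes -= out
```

8

Transformed code:
process(h)
nodes = 16 != out and out > nodes and (nodes >= 23)
if h != out and out == 0:
    nodes = out[h]
emit(16)
process(20)
if out == 32 and 32 == num and (num < nodes):
    nodes = nodes - out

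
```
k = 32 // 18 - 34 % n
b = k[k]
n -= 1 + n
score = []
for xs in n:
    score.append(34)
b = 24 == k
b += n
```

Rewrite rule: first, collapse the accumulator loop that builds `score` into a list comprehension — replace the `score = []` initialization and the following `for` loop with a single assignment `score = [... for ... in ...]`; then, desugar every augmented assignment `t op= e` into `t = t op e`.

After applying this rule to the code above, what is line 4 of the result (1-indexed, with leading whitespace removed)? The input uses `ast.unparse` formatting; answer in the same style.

Transformed code:
k = 32 // 18 - 34 % n
b = k[k]
n = n - (1 + n)
score = [34 for xs in n]
b = 24 == k
b = b + n

score = [34 for xs in n]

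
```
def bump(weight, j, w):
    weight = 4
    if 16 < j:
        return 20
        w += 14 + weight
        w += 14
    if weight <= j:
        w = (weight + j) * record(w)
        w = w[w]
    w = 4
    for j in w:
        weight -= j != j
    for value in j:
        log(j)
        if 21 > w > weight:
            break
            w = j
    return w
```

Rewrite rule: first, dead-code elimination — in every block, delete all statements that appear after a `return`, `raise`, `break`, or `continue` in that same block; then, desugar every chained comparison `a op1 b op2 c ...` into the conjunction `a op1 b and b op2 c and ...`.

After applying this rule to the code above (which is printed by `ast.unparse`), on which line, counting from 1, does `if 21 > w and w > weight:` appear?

Transformed code:
def bump(weight, j, w):
    weight = 4
    if 16 < j:
        return 20
    if weight <= j:
        w = (weight + j) * record(w)
        w = w[w]
    w = 4
    for j in w:
        weight -= j != j
    for value in j:
        log(j)
        if 21 > w and w > weight:
            break
    return w

13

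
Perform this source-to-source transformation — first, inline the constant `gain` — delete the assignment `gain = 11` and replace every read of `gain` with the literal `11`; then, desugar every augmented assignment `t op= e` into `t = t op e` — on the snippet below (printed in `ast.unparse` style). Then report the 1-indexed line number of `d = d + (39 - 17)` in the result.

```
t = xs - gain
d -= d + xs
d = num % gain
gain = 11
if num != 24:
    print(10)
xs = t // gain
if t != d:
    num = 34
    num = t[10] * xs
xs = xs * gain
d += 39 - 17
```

Transformed code:
t = xs - 11
d = d - (d + xs)
d = num % 11
if num != 24:
    print(10)
xs = t // 11
if t != d:
    num = 34
    num = t[10] * xs
xs = xs * 11
d = d + (39 - 17)

11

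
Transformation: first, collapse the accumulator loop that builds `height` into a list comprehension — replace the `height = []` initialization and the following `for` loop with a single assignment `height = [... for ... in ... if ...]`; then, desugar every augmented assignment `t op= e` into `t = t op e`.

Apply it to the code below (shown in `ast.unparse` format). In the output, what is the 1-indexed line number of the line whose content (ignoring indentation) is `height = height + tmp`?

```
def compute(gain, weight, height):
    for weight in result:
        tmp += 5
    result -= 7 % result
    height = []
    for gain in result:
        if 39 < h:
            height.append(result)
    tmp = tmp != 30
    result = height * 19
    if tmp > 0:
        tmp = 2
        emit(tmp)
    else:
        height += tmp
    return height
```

12

Transformed code:
def compute(gain, weight, height):
    for weight in result:
        tmp = tmp + 5
    result = result - 7 % result
    height = [result for gain in result if 39 < h]
    tmp = tmp != 30
    result = height * 19
    if tmp > 0:
        tmp = 2
        emit(tmp)
    else:
        height = height + tmp
    return height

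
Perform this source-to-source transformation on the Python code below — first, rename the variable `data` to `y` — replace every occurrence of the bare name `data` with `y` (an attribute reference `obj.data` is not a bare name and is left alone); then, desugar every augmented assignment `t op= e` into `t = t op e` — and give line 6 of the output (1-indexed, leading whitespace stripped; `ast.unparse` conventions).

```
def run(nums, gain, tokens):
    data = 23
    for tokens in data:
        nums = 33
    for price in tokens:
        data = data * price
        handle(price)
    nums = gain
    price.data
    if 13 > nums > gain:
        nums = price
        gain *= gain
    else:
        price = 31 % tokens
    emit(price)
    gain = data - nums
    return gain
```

Transformed code:
def run(nums, gain, tokens):
    y = 23
    for tokens in y:
        nums = 33
    for price in tokens:
        y = y * price
        handle(price)
    nums = gain
    price.data
    if 13 > nums > gain:
        nums = price
        gain = gain * gain
    else:
        price = 31 % tokens
    emit(price)
    gain = y - nums
    return gain

y = y * price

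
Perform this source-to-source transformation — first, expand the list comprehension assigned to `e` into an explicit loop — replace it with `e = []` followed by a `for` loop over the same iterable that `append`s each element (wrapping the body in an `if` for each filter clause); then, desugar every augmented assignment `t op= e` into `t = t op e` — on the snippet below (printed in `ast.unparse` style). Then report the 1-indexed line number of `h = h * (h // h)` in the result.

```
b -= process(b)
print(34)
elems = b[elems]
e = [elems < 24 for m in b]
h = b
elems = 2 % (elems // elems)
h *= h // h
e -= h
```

Transformed code:
b = b - process(b)
print(34)
elems = b[elems]
e = []
for m in b:
    e.append(elems < 24)
h = b
elems = 2 % (elems // elems)
h = h * (h // h)
e = e - h

9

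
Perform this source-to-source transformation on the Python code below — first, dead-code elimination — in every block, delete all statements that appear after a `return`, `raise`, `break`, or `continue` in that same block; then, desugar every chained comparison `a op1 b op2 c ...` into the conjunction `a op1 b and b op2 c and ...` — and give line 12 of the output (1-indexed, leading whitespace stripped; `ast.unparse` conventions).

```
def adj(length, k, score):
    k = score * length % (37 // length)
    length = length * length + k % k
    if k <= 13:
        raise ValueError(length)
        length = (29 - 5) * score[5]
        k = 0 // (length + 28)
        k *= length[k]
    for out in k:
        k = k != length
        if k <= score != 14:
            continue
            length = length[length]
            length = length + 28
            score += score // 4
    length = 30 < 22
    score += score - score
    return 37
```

return 37

Transformed code:
def adj(length, k, score):
    k = score * length % (37 // length)
    length = length * length + k % k
    if k <= 13:
        raise ValueError(length)
    for out in k:
        k = k != length
        if k <= score and score != 14:
            continue
    length = 30 < 22
    score += score - score
    return 37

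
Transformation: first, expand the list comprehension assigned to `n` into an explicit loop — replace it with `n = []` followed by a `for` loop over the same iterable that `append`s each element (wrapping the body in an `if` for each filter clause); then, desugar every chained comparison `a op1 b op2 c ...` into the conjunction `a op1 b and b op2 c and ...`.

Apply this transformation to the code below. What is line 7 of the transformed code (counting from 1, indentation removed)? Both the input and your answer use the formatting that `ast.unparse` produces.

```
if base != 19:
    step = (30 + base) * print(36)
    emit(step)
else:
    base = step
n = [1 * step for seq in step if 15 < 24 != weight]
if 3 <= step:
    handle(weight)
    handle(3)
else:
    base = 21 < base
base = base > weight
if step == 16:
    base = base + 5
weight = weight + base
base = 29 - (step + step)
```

for seq in step:

Transformed code:
if base != 19:
    step = (30 + base) * print(36)
    emit(step)
else:
    base = step
n = []
for seq in step:
    if 15 < 24 and 24 != weight:
        n.append(1 * step)
if 3 <= step:
    handle(weight)
    handle(3)
else:
    base = 21 < base
base = base > weight
if step == 16:
    base = base + 5
weight = weight + base
base = 29 - (step + step)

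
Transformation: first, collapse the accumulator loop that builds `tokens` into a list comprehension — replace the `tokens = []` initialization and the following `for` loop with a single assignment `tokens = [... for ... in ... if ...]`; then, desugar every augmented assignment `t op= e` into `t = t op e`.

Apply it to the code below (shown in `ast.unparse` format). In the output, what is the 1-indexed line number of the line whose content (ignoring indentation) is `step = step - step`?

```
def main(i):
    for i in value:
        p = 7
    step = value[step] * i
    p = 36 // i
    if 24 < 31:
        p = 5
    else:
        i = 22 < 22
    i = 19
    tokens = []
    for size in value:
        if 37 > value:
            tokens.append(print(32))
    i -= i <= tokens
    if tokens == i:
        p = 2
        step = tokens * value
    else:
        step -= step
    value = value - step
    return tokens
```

17

Transformed code:
def main(i):
    for i in value:
        p = 7
    step = value[step] * i
    p = 36 // i
    if 24 < 31:
        p = 5
    else:
        i = 22 < 22
    i = 19
    tokens = [print(32) for size in value if 37 > value]
    i = i - (i <= tokens)
    if tokens == i:
        p = 2
        step = tokens * value
    else:
        step = step - step
    value = value - step
    return tokens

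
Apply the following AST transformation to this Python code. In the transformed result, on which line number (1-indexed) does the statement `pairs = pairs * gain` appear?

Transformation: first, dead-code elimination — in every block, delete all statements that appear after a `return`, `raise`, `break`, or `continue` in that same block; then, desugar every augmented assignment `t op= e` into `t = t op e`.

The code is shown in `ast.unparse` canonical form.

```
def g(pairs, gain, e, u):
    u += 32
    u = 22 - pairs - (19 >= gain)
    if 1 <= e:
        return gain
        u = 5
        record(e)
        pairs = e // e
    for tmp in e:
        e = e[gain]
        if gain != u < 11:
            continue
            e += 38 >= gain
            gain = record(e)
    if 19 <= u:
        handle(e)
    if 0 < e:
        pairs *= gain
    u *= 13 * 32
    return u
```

Transformed code:
def g(pairs, gain, e, u):
    u = u + 32
    u = 22 - pairs - (19 >= gain)
    if 1 <= e:
        return gain
    for tmp in e:
        e = e[gain]
        if gain != u < 11:
            continue
    if 19 <= u:
        handle(e)
    if 0 < e:
        pairs = pairs * gain
    u = u * (13 * 32)
    return u

13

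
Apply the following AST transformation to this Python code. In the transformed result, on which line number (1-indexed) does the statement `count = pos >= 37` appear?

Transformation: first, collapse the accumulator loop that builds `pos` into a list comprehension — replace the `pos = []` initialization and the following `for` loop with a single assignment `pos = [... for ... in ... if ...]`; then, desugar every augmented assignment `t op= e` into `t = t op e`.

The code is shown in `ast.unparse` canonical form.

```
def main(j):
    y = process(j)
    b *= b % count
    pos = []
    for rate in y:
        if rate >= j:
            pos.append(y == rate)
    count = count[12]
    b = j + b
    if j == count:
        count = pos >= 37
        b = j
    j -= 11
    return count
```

8

Transformed code:
def main(j):
    y = process(j)
    b = b * (b % count)
    pos = [y == rate for rate in y if rate >= j]
    count = count[12]
    b = j + b
    if j == count:
        count = pos >= 37
        b = j
    j = j - 11
    return count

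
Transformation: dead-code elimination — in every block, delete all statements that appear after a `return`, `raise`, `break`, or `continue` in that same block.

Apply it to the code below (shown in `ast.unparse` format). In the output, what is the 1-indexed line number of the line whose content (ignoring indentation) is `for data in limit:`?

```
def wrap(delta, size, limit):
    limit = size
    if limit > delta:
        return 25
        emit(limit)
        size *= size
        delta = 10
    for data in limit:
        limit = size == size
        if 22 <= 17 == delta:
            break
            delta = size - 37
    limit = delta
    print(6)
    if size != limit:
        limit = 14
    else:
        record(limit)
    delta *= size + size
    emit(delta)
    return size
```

5

Transformed code:
def wrap(delta, size, limit):
    limit = size
    if limit > delta:
        return 25
    for data in limit:
        limit = size == size
        if 22 <= 17 == delta:
            break
    limit = delta
    print(6)
    if size != limit:
        limit = 14
    else:
        record(limit)
    delta *= size + size
    emit(delta)
    return size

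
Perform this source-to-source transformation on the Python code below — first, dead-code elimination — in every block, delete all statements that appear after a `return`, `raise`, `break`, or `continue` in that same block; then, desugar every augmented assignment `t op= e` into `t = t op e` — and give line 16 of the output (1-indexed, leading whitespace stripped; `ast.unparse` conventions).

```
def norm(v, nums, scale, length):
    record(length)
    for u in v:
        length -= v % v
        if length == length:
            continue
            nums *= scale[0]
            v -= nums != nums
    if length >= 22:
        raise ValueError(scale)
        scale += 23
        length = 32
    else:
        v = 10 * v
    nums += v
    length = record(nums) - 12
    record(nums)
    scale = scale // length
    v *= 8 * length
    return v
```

return v

Transformed code:
def norm(v, nums, scale, length):
    record(length)
    for u in v:
        length = length - v % v
        if length == length:
            continue
    if length >= 22:
        raise ValueError(scale)
    else:
        v = 10 * v
    nums = nums + v
    length = record(nums) - 12
    record(nums)
    scale = scale // length
    v = v * (8 * length)
    return v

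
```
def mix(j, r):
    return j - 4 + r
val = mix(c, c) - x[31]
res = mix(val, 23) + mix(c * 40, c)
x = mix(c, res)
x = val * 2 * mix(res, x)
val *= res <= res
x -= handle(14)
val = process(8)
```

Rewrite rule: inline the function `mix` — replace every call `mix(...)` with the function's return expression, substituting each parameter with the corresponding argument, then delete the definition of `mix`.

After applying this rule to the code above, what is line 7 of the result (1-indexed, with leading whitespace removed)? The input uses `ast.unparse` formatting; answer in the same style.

Transformed code:
val = c - 4 + c - x[31]
res = val - 4 + 23 + (c * 40 - 4 + c)
x = c - 4 + res
x = val * 2 * (res - 4 + x)
val *= res <= res
x -= handle(14)
val = process(8)

val = process(8)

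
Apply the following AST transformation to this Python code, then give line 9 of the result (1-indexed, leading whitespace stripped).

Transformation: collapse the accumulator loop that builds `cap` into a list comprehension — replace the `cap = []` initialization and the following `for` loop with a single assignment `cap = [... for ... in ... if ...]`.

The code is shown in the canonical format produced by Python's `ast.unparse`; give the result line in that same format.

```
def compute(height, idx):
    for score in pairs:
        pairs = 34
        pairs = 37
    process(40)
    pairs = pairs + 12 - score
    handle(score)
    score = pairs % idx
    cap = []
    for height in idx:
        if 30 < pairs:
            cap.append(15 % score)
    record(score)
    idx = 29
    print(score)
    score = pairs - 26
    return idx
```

Transformed code:
def compute(height, idx):
    for score in pairs:
        pairs = 34
        pairs = 37
    process(40)
    pairs = pairs + 12 - score
    handle(score)
    score = pairs % idx
    cap = [15 % score for height in idx if 30 < pairs]
    record(score)
    idx = 29
    print(score)
    score = pairs - 26
    return idx

cap = [15 % score for height in idx if 30 < pairs]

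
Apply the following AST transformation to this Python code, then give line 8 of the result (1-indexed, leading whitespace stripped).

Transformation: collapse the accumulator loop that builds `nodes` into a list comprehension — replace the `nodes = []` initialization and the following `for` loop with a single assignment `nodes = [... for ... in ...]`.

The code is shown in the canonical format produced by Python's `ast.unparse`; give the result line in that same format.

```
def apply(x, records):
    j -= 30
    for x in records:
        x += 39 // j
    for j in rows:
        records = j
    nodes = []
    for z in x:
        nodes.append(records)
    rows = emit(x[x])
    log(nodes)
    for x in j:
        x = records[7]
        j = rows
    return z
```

Transformed code:
def apply(x, records):
    j -= 30
    for x in records:
        x += 39 // j
    for j in rows:
        records = j
    nodes = [records for z in x]
    rows = emit(x[x])
    log(nodes)
    for x in j:
        x = records[7]
        j = rows
    return z

rows = emit(x[x])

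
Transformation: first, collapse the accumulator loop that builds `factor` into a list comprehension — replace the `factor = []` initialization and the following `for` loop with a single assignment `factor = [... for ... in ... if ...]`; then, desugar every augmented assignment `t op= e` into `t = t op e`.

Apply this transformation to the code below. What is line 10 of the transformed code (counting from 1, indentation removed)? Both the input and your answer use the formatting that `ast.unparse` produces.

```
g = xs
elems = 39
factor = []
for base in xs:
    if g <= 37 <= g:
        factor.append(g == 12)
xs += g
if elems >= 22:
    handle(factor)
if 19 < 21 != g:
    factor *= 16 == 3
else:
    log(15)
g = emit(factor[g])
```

log(15)

Transformed code:
g = xs
elems = 39
factor = [g == 12 for base in xs if g <= 37 <= g]
xs = xs + g
if elems >= 22:
    handle(factor)
if 19 < 21 != g:
    factor = factor * (16 == 3)
else:
    log(15)
g = emit(factor[g])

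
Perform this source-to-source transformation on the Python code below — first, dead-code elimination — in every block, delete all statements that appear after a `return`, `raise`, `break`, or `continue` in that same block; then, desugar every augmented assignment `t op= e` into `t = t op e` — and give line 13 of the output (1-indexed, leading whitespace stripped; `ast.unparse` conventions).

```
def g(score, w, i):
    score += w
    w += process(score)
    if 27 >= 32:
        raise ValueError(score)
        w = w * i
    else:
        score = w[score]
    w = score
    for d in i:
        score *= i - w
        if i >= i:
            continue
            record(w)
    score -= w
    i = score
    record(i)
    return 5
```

Transformed code:
def g(score, w, i):
    score = score + w
    w = w + process(score)
    if 27 >= 32:
        raise ValueError(score)
    else:
        score = w[score]
    w = score
    for d in i:
        score = score * (i - w)
        if i >= i:
            continue
    score = score - w
    i = score
    record(i)
    return 5

score = score - w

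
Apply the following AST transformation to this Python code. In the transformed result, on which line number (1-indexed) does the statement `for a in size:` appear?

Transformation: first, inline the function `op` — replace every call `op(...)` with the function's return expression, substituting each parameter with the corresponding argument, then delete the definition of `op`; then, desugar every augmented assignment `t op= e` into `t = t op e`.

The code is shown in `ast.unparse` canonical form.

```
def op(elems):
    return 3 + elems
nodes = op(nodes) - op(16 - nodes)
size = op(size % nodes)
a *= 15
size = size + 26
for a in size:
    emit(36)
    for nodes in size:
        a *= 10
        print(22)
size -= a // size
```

5

Transformed code:
nodes = 3 + nodes - (3 + (16 - nodes))
size = 3 + size % nodes
a = a * 15
size = size + 26
for a in size:
    emit(36)
    for nodes in size:
        a = a * 10
        print(22)
size = size - a // size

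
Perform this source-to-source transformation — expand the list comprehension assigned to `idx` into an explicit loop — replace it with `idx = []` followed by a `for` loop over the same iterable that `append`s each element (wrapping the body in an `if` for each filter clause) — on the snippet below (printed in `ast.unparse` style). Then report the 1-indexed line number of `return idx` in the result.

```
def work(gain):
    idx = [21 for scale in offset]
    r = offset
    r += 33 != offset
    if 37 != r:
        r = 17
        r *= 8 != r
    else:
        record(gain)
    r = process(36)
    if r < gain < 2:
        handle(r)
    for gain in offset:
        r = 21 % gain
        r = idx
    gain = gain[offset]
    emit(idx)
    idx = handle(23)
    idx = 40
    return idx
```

Transformed code:
def work(gain):
    idx = []
    for scale in offset:
        idx.append(21)
    r = offset
    r += 33 != offset
    if 37 != r:
        r = 17
        r *= 8 != r
    else:
        record(gain)
    r = process(36)
    if r < gain < 2:
        handle(r)
    for gain in offset:
        r = 21 % gain
        r = idx
    gain = gain[offset]
    emit(idx)
    idx = handle(23)
    idx = 40
    return idx

22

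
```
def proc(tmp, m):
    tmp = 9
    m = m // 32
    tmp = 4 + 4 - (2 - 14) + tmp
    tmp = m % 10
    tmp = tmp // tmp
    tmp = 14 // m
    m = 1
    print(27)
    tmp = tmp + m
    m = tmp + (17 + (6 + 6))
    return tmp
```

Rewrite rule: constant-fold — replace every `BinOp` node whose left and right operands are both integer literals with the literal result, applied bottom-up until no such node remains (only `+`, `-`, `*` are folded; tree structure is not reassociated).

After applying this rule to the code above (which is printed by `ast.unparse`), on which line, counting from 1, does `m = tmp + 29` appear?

11

Transformed code:
def proc(tmp, m):
    tmp = 9
    m = m // 32
    tmp = 20 + tmp
    tmp = m % 10
    tmp = tmp // tmp
    tmp = 14 // m
    m = 1
    print(27)
    tmp = tmp + m
    m = tmp + 29
    return tmp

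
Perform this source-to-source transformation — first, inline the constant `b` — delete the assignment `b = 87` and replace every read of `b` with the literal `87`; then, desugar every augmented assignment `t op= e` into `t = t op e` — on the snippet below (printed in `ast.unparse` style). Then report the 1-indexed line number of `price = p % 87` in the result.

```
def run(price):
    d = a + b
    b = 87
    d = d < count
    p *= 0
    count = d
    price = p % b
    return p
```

Transformed code:
def run(price):
    d = a + 87
    d = d < count
    p = p * 0
    count = d
    price = p % 87
    return p

6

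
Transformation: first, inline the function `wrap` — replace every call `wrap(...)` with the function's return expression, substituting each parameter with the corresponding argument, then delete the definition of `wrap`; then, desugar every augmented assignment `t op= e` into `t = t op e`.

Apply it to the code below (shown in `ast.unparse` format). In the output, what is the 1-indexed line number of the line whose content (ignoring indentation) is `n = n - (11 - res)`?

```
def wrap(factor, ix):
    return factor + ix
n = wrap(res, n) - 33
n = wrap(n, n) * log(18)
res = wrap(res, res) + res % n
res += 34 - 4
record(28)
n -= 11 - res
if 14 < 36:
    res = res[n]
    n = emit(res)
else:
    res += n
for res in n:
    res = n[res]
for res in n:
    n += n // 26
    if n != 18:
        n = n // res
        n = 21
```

Transformed code:
n = res + n - 33
n = (n + n) * log(18)
res = res + res + res % n
res = res + (34 - 4)
record(28)
n = n - (11 - res)
if 14 < 36:
    res = res[n]
    n = emit(res)
else:
    res = res + n
for res in n:
    res = n[res]
for res in n:
    n = n + n // 26
    if n != 18:
        n = n // res
        n = 21

6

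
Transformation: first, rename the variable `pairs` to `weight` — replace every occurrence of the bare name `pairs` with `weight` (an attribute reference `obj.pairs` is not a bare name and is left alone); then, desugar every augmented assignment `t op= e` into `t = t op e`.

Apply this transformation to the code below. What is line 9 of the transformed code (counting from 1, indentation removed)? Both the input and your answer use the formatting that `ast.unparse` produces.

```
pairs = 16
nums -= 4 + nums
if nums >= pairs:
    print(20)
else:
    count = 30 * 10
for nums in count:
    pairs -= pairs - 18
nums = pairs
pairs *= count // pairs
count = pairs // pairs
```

Transformed code:
weight = 16
nums = nums - (4 + nums)
if nums >= weight:
    print(20)
else:
    count = 30 * 10
for nums in count:
    weight = weight - (weight - 18)
nums = weight
weight = weight * (count // weight)
count = weight // weight

nums = weight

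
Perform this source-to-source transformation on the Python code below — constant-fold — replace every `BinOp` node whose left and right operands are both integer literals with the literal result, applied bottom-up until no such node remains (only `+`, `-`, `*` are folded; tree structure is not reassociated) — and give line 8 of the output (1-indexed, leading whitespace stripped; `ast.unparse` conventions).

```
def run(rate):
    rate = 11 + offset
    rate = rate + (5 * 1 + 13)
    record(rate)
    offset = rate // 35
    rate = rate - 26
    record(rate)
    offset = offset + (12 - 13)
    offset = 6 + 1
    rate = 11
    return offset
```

Transformed code:
def run(rate):
    rate = 11 + offset
    rate = rate + 18
    record(rate)
    offset = rate // 35
    rate = rate - 26
    record(rate)
    offset = offset + -1
    offset = 7
    rate = 11
    return offset

offset = offset + -1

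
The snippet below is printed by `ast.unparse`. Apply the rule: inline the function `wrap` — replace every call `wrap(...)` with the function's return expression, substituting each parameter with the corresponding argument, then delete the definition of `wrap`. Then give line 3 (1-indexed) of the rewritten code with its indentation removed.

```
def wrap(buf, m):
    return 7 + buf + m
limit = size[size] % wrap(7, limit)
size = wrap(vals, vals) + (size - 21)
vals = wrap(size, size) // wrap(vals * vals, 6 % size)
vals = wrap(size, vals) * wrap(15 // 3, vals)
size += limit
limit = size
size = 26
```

Transformed code:
limit = size[size] % (7 + 7 + limit)
size = 7 + vals + vals + (size - 21)
vals = (7 + size + size) // (7 + vals * vals + 6 % size)
vals = (7 + size + vals) * (7 + 15 // 3 + vals)
size += limit
limit = size
size = 26

vals = (7 + size + size) // (7 + vals * vals + 6 % size)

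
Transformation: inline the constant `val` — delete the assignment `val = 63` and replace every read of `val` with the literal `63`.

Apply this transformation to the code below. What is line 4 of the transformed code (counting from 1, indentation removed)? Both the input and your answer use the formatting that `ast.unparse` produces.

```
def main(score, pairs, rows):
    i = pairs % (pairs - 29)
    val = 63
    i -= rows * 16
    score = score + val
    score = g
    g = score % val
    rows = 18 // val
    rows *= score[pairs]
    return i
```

Transformed code:
def main(score, pairs, rows):
    i = pairs % (pairs - 29)
    i -= rows * 16
    score = score + 63
    score = g
    g = score % 63
    rows = 18 // 63
    rows *= score[pairs]
    return i

score = score + 63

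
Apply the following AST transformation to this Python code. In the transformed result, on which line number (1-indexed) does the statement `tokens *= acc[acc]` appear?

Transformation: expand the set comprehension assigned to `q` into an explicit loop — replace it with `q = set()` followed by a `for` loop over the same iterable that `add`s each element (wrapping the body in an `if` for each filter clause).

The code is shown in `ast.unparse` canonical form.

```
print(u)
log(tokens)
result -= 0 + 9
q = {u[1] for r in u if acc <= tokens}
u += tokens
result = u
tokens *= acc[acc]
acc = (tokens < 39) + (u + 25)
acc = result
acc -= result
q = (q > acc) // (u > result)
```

Transformed code:
print(u)
log(tokens)
result -= 0 + 9
q = set()
for r in u:
    if acc <= tokens:
        q.add(u[1])
u += tokens
result = u
tokens *= acc[acc]
acc = (tokens < 39) + (u + 25)
acc = result
acc -= result
q = (q > acc) // (u > result)

10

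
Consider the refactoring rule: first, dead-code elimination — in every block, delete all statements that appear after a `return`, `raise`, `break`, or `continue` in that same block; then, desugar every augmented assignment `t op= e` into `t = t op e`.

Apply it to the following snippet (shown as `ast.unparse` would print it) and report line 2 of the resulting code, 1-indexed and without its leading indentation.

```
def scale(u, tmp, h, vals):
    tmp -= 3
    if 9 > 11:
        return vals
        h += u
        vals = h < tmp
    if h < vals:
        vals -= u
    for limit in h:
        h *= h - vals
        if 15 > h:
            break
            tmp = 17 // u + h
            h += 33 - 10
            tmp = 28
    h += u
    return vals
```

tmp = tmp - 3

Transformed code:
def scale(u, tmp, h, vals):
    tmp = tmp - 3
    if 9 > 11:
        return vals
    if h < vals:
        vals = vals - u
    for limit in h:
        h = h * (h - vals)
        if 15 > h:
            break
    h = h + u
    return vals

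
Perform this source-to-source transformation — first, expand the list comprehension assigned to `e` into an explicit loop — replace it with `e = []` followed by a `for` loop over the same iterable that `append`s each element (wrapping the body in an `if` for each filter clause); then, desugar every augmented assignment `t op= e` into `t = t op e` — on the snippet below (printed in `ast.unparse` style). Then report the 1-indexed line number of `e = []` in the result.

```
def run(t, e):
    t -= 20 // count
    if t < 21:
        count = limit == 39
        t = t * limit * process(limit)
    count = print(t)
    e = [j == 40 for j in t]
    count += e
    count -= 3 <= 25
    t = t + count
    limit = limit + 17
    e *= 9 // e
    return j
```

7

Transformed code:
def run(t, e):
    t = t - 20 // count
    if t < 21:
        count = limit == 39
        t = t * limit * process(limit)
    count = print(t)
    e = []
    for j in t:
        e.append(j == 40)
    count = count + e
    count = count - (3 <= 25)
    t = t + count
    limit = limit + 17
    e = e * (9 // e)
    return j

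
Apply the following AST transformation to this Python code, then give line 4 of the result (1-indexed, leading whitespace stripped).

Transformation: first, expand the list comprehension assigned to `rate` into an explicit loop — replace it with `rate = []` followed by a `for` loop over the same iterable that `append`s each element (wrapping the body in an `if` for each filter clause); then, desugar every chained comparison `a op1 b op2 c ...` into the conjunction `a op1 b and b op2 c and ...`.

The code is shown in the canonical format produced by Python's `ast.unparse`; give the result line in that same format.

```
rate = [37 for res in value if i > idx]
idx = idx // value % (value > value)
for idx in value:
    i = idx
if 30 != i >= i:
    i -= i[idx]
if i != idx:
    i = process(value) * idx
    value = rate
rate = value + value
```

Transformed code:
rate = []
for res in value:
    if i > idx:
        rate.append(37)
idx = idx // value % (value > value)
for idx in value:
    i = idx
if 30 != i and i >= i:
    i -= i[idx]
if i != idx:
    i = process(value) * idx
    value = rate
rate = value + value

rate.append(37)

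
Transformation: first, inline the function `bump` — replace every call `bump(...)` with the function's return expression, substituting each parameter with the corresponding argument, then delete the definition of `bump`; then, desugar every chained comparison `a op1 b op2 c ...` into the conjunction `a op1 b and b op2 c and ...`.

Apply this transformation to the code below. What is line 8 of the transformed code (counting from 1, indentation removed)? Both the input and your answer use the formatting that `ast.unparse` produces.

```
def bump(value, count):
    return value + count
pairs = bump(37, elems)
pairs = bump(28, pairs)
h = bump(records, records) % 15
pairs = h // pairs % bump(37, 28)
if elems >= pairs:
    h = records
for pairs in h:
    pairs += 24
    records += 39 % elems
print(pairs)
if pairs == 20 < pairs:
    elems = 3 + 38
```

Transformed code:
pairs = 37 + elems
pairs = 28 + pairs
h = (records + records) % 15
pairs = h // pairs % (37 + 28)
if elems >= pairs:
    h = records
for pairs in h:
    pairs += 24
    records += 39 % elems
print(pairs)
if pairs == 20 and 20 < pairs:
    elems = 3 + 38

pairs += 24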